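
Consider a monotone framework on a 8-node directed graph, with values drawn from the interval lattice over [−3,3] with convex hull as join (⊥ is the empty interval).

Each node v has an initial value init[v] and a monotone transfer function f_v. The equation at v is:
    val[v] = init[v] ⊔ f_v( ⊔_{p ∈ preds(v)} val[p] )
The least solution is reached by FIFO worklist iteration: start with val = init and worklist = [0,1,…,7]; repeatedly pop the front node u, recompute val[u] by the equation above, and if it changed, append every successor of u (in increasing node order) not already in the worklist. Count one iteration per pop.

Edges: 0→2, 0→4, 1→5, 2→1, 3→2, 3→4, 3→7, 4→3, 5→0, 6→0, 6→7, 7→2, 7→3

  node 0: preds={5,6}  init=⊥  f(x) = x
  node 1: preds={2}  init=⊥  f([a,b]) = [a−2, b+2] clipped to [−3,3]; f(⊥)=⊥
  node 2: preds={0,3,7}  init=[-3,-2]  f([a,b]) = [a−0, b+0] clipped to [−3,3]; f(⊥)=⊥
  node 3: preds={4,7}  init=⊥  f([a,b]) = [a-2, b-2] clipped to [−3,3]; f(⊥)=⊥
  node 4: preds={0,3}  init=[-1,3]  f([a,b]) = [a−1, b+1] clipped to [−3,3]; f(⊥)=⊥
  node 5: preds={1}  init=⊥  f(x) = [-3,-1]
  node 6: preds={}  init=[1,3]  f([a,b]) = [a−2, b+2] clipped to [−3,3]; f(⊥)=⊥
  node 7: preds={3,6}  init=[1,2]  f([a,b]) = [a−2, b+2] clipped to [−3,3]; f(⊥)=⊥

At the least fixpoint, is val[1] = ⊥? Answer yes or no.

no

Trace (15 dequeues):
  [1] u=0 | in [1,3] | out [1,3] | prev ⊥ | push {}
  [2] u=1 | in [-3,-2] | out [-3,0] | prev ⊥ | push {}
  [3] u=2 | in [1,3] | out [-3,3] | prev [-3,-2] | push {1}
  [4] u=3 | in [-1,3] | out [-3,1] | prev ⊥ | push {2}
  [5] u=4 | in [-3,3] | out [-3,3] | prev [-1,3] | push {3}
  [6] u=5 | in [-3,0] | out [-3,-1] | prev ⊥ | push {0}
  [7] u=6 | in ⊥ | out [1,3] | ==
  [8] u=7 | in [-3,3] | out [-3,3] | prev [1,2] | push {}
  [9] u=1 | in [-3,3] | out [-3,3] | prev [-3,0] | push {5}
  [10] u=2 | in [-3,3] | out [-3,3] | ==
  [11] u=3 | in [-3,3] | out [-3,1] | ==
  [12] u=0 | in [-3,3] | out [-3,3] | prev [1,3] | push {2,4}
  [13] u=5 | in [-3,3] | out [-3,-1] | ==
  [14] u=2 | in [-3,3] | out [-3,3] | ==
  [15] u=4 | in [-3,3] | out [-3,3] | ==

Converged values:
  [0] [-3,3]
  [1] [-3,3]
  [2] [-3,3]
  [3] [-3,1]
  [4] [-3,3]
  [5] [-3,-1]
  [6] [1,3]
  [7] [-3,3]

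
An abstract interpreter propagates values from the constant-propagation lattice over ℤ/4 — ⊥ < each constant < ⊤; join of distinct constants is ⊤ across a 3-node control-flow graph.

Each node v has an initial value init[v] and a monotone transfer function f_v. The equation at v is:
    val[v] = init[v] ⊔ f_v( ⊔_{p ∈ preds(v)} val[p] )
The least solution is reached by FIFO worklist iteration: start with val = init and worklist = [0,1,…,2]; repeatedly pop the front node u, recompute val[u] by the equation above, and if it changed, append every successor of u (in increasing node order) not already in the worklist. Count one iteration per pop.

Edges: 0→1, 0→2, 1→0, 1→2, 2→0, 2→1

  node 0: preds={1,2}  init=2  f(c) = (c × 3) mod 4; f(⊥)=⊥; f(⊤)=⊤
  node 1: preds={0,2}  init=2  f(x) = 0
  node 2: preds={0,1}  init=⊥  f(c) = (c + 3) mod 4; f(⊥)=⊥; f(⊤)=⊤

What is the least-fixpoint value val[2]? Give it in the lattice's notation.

⊤

Trace (6 dequeues):
  [1] u=0 | in 2 | out 2 | ==
  [2] u=1 | in 2 | out ⊤ | prev 2 | push {0}
  [3] u=2 | in ⊤ | out ⊤ | prev ⊥ | push {1}
  [4] u=0 | in ⊤ | out ⊤ | prev 2 | push {2}
  [5] u=1 | in ⊤ | out ⊤ | ==
  [6] u=2 | in ⊤ | out ⊤ | ==

Converged values:
  [0] ⊤
  [1] ⊤
  [2] ⊤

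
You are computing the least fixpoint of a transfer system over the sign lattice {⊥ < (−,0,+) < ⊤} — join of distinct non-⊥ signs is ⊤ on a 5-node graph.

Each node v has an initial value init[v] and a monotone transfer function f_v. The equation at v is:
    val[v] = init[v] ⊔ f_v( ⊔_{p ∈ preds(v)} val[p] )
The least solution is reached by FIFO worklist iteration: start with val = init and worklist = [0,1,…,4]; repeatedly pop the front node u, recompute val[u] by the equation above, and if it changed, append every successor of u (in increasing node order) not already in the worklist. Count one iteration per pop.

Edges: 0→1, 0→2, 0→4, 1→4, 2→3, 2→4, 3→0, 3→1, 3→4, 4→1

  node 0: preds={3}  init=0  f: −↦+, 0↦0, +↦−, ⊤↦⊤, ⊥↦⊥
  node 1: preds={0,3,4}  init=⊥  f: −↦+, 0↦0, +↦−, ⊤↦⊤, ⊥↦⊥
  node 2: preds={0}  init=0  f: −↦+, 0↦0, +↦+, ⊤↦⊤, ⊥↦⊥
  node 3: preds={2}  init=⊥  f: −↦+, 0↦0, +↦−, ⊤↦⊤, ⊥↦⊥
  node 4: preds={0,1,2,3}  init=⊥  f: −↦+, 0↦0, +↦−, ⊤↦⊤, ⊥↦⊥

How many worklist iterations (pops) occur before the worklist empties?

Trace (7 dequeues):
  [1] u=0 | in ⊥ | out 0 | ==
  [2] u=1 | in 0 | out 0 | prev ⊥ | push {}
  [3] u=2 | in 0 | out 0 | ==
  [4] u=3 | in 0 | out 0 | prev ⊥ | push {0,1}
  [5] u=4 | in 0 | out 0 | prev ⊥ | push {}
  [6] u=0 | in 0 | out 0 | ==
  [7] u=1 | in 0 | out 0 | ==

Converged values:
  [0] 0
  [1] 0
  [2] 0
  [3] 0
  [4] 0

7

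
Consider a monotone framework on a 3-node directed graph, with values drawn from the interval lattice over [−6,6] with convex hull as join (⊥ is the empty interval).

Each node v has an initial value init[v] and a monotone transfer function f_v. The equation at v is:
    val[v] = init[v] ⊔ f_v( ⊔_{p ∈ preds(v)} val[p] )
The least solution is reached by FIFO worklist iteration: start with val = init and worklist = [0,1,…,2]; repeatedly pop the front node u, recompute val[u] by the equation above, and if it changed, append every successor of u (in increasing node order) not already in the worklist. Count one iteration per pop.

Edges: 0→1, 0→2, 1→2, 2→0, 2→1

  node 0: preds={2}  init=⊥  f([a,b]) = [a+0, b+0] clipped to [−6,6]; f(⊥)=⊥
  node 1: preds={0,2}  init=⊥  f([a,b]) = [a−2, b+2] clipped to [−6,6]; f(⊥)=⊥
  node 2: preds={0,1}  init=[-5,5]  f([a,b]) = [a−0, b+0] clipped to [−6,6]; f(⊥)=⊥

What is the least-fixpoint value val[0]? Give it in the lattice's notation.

Iteration log — 6 steps:
  step 1. node 0  ⊔preds=[-5,5]  new=[-5,5]  old=⊥  +wl: 
  step 2. node 1  ⊔preds=[-5,5]  new=[-6,6]  old=⊥  +wl: 
  step 3. node 2  ⊔preds=[-6,6]  new=[-6,6]  old=[-5,5]  +wl: 0,1
  step 4. node 0  ⊔preds=[-6,6]  new=[-6,6]  old=[-5,5]  +wl: 2
  step 5. node 1  ⊔preds=[-6,6]  new=[-6,6]  stable
  step 6. node 2  ⊔preds=[-6,6]  new=[-6,6]  stable

Least fixpoint reached:
  node 0: [-6,6]
  node 1: [-6,6]
  node 2: [-6,6]

[-6,6]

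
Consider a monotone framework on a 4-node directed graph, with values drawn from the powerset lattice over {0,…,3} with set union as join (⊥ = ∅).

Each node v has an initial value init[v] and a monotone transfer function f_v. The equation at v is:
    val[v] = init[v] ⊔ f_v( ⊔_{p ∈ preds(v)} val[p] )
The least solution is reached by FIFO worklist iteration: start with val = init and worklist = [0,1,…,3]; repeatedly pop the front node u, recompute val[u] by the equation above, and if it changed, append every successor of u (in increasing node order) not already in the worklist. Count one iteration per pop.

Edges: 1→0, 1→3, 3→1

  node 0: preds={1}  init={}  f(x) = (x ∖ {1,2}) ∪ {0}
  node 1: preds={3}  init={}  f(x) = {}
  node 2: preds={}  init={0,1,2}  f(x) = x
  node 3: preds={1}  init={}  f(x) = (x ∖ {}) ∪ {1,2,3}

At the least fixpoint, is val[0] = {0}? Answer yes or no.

Trace (5 dequeues):
  [1] u=0 | in {} | out {0} | prev {} | push {}
  [2] u=1 | in {} | out {} | ==
  [3] u=2 | in {} | out {0,1,2} | ==
  [4] u=3 | in {} | out {1,2,3} | prev {} | push {1}
  [5] u=1 | in {1,2,3} | out {} | ==

Converged values:
  [0] {0}
  [1] {}
  [2] {0,1,2}
  [3] {1,2,3}

yes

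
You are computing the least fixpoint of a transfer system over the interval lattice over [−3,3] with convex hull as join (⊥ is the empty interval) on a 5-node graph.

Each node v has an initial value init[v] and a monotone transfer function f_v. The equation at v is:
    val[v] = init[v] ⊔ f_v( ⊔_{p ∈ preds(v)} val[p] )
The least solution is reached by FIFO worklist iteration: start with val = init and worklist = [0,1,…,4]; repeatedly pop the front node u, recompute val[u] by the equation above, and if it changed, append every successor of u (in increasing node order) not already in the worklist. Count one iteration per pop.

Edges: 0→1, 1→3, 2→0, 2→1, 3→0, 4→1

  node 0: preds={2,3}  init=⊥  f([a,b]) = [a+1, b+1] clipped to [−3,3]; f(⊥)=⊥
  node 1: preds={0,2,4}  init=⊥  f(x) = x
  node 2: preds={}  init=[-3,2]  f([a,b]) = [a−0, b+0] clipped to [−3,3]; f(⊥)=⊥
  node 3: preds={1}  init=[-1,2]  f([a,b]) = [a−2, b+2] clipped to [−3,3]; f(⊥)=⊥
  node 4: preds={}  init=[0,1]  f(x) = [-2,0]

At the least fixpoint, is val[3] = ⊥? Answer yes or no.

no

Worklist (7 pops):
  #1 pop 0: in=[-3,2] → [-2,3] (was ⊥); enqueue []
  #2 pop 1: in=[-3,3] → [-3,3] (was ⊥); enqueue []
  #3 pop 2: in=⊥ → [-3,2] (no change)
  #4 pop 3: in=[-3,3] → [-3,3] (was [-1,2]); enqueue [0]
  #5 pop 4: in=⊥ → [-2,1] (was [0,1]); enqueue [1]
  #6 pop 0: in=[-3,3] → [-2,3] (no change)
  #7 pop 1: in=[-3,3] → [-3,3] (no change)

Fixpoint:
  val[0] = [-2,3]
  val[1] = [-3,3]
  val[2] = [-3,2]
  val[3] = [-3,3]
  val[4] = [-2,1]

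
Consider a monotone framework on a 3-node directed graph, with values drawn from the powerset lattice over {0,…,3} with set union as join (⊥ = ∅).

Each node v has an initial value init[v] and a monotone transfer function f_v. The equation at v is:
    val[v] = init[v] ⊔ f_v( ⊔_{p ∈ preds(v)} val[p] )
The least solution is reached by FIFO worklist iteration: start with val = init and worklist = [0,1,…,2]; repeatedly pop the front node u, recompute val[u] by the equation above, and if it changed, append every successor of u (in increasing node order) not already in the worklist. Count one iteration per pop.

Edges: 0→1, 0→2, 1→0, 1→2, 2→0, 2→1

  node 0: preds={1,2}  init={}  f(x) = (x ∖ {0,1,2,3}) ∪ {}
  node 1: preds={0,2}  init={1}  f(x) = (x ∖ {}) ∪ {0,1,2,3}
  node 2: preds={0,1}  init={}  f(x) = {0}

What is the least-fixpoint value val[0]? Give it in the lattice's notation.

{}

Worklist (5 pops):
  #1 pop 0: in={1} → {} (no change)
  #2 pop 1: in={} → {0,1,2,3} (was {1}); enqueue [0]
  #3 pop 2: in={0,1,2,3} → {0} (was {}); enqueue [1]
  #4 pop 0: in={0,1,2,3} → {} (no change)
  #5 pop 1: in={0} → {0,1,2,3} (no change)

Fixpoint:
  val[0] = {}
  val[1] = {0,1,2,3}
  val[2] = {0}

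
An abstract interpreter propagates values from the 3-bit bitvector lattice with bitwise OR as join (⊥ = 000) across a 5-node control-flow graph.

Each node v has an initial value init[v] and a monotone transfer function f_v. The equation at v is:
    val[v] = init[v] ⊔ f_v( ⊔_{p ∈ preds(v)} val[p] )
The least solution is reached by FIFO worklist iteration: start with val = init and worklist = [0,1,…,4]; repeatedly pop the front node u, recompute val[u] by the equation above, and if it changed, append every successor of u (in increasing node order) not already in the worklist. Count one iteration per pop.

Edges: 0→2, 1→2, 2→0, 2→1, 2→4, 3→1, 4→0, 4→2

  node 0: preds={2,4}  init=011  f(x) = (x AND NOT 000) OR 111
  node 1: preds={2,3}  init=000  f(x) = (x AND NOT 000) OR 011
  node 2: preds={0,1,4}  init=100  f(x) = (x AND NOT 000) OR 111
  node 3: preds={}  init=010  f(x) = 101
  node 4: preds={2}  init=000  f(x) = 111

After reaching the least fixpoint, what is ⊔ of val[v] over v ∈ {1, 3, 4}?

Trace (8 dequeues):
  [1] u=0 | in 100 | out 111 | prev 011 | push {}
  [2] u=1 | in 110 | out 111 | prev 000 | push {}
  [3] u=2 | in 111 | out 111 | prev 100 | push {0,1}
  [4] u=3 | in 000 | out 111 | prev 010 | push {}
  [5] u=4 | in 111 | out 111 | prev 000 | push {2}
  [6] u=0 | in 111 | out 111 | ==
  [7] u=1 | in 111 | out 111 | ==
  [8] u=2 | in 111 | out 111 | ==

Converged values:
  [0] 111
  [1] 111
  [2] 111
  [3] 111
  [4] 111

111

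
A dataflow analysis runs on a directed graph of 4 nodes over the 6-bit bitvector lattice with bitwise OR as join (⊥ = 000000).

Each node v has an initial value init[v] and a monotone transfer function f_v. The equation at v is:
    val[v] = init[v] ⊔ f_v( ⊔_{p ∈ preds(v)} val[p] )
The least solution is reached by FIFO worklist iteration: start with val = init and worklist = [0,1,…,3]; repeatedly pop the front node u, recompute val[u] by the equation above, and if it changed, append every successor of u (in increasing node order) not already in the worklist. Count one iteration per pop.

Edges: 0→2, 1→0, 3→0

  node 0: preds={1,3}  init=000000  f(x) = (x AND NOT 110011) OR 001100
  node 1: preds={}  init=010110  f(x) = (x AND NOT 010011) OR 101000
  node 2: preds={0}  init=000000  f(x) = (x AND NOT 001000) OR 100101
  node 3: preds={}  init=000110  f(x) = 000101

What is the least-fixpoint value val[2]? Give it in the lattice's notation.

Worklist (5 pops):
  #1 pop 0: in=010110 → 001100 (was 000000); enqueue []
  #2 pop 1: in=000000 → 111110 (was 010110); enqueue [0]
  #3 pop 2: in=001100 → 100101 (was 000000); enqueue []
  #4 pop 3: in=000000 → 000111 (was 000110); enqueue []
  #5 pop 0: in=111111 → 001100 (no change)

Fixpoint:
  val[0] = 001100
  val[1] = 111110
  val[2] = 100101
  val[3] = 000111

100101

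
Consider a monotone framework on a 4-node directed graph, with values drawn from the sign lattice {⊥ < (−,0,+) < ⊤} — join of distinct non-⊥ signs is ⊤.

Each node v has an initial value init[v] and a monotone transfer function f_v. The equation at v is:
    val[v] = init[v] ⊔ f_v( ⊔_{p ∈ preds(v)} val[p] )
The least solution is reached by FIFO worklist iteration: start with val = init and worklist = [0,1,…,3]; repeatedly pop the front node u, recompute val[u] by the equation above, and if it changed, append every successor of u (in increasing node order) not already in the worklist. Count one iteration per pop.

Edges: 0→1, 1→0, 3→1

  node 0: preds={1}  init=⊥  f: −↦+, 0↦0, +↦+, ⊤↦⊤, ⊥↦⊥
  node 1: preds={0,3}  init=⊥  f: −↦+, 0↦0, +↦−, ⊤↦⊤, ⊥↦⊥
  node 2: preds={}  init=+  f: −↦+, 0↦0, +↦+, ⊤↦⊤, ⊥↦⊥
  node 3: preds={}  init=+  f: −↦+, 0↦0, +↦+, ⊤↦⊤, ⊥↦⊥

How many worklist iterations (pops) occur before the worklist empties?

Iteration log — 6 steps:
  step 1. node 0  ⊔preds=⊥  new=⊥  stable
  step 2. node 1  ⊔preds=+  new=−  old=⊥  +wl: 0
  step 3. node 2  ⊔preds=⊥  new=+  stable
  step 4. node 3  ⊔preds=⊥  new=+  stable
  step 5. node 0  ⊔preds=−  new=+  old=⊥  +wl: 1
  step 6. node 1  ⊔preds=+  new=−  stable

Least fixpoint reached:
  node 0: +
  node 1: −
  node 2: +
  node 3: +

6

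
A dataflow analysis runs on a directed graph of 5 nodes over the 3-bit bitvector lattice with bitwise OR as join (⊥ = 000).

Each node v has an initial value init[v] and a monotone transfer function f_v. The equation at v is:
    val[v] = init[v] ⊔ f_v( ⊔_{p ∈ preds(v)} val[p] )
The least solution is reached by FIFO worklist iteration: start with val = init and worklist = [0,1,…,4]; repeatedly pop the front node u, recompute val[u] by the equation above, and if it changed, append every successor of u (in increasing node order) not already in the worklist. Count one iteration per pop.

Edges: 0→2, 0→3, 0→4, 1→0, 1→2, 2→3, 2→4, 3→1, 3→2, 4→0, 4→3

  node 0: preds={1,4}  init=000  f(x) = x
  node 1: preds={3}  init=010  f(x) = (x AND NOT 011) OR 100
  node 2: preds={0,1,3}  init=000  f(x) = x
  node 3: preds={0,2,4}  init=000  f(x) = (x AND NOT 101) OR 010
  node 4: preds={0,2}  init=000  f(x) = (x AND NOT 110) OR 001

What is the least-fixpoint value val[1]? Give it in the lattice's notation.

Iteration log — 10 steps:
  step 1. node 0  ⊔preds=010  new=010  old=000  +wl: 
  step 2. node 1  ⊔preds=000  new=110  old=010  +wl: 0
  step 3. node 2  ⊔preds=110  new=110  old=000  +wl: 
  step 4. node 3  ⊔preds=110  new=010  old=000  +wl: 1,2
  step 5. node 4  ⊔preds=110  new=001  old=000  +wl: 3
  step 6. node 0  ⊔preds=111  new=111  old=010  +wl: 4
  step 7. node 1  ⊔preds=010  new=110  stable
  step 8. node 2  ⊔preds=111  new=111  old=110  +wl: 
  step 9. node 3  ⊔preds=111  new=010  stable
  step 10. node 4  ⊔preds=111  new=001  stable

Least fixpoint reached:
  node 0: 111
  node 1: 110
  node 2: 111
  node 3: 010
  node 4: 001

110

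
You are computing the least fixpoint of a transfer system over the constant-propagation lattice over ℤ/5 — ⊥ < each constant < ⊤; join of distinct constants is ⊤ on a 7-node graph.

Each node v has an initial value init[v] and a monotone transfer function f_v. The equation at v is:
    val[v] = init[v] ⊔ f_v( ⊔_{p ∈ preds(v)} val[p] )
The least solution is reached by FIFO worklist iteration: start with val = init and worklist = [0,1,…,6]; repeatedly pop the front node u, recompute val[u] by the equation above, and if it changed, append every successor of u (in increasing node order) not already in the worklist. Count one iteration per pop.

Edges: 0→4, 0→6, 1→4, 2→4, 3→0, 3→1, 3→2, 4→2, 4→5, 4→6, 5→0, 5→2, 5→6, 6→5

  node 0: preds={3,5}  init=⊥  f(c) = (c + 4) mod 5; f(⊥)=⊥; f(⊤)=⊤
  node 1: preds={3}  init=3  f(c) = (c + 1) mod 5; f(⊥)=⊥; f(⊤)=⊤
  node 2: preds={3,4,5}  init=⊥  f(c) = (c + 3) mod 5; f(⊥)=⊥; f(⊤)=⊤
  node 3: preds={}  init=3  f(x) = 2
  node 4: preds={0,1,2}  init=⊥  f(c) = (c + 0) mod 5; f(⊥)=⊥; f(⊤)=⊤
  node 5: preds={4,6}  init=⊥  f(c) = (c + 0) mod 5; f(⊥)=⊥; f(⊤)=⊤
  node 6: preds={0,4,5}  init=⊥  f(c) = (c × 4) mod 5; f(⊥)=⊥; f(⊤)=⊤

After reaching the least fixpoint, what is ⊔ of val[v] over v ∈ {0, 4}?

Worklist (13 pops):
  #1 pop 0: in=3 → 2 (was ⊥); enqueue []
  #2 pop 1: in=3 → ⊤ (was 3); enqueue []
  #3 pop 2: in=3 → 1 (was ⊥); enqueue []
  #4 pop 3: in=⊥ → ⊤ (was 3); enqueue [0,1,2]
  #5 pop 4: in=⊤ → ⊤ (was ⊥); enqueue []
  #6 pop 5: in=⊤ → ⊤ (was ⊥); enqueue []
  #7 pop 6: in=⊤ → ⊤ (was ⊥); enqueue [5]
  #8 pop 0: in=⊤ → ⊤ (was 2); enqueue [4,6]
  #9 pop 1: in=⊤ → ⊤ (no change)
  #10 pop 2: in=⊤ → ⊤ (was 1); enqueue []
  #11 pop 5: in=⊤ → ⊤ (no change)
  #12 pop 4: in=⊤ → ⊤ (no change)
  #13 pop 6: in=⊤ → ⊤ (no change)

Fixpoint:
  val[0] = ⊤
  val[1] = ⊤
  val[2] = ⊤
  val[3] = ⊤
  val[4] = ⊤
  val[5] = ⊤
  val[6] = ⊤

⊤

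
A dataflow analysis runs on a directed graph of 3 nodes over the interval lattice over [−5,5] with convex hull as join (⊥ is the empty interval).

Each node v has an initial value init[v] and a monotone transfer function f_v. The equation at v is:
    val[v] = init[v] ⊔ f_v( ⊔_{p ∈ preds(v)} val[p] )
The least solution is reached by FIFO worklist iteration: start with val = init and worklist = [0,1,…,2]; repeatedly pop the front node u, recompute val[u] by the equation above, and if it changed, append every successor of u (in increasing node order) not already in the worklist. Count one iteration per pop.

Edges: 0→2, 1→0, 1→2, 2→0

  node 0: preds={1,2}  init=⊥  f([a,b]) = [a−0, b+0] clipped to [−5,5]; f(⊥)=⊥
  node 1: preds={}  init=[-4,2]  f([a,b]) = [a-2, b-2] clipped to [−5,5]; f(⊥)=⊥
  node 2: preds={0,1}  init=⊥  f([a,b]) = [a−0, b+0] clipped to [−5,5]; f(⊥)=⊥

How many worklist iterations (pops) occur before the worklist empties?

Worklist (4 pops):
  #1 pop 0: in=[-4,2] → [-4,2] (was ⊥); enqueue []
  #2 pop 1: in=⊥ → [-4,2] (no change)
  #3 pop 2: in=[-4,2] → [-4,2] (was ⊥); enqueue [0]
  #4 pop 0: in=[-4,2] → [-4,2] (no change)

Fixpoint:
  val[0] = [-4,2]
  val[1] = [-4,2]
  val[2] = [-4,2]

4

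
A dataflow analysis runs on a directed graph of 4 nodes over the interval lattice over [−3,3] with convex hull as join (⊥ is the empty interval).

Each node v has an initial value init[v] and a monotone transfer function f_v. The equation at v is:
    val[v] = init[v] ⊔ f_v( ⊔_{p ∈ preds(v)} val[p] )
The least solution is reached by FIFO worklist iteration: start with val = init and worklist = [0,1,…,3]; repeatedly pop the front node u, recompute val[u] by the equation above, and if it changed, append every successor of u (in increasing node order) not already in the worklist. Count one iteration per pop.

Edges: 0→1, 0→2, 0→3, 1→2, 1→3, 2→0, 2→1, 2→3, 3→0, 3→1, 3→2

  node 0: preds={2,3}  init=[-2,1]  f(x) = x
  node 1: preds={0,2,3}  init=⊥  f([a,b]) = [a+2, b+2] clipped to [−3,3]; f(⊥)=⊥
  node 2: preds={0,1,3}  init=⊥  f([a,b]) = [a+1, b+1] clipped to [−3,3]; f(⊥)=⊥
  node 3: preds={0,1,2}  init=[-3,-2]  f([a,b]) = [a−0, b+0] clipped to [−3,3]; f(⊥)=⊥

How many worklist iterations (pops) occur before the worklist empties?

Worklist (8 pops):
  #1 pop 0: in=[-3,-2] → [-3,1] (was [-2,1]); enqueue []
  #2 pop 1: in=[-3,1] → [-1,3] (was ⊥); enqueue []
  #3 pop 2: in=[-3,3] → [-2,3] (was ⊥); enqueue [0,1]
  #4 pop 3: in=[-3,3] → [-3,3] (was [-3,-2]); enqueue [2]
  #5 pop 0: in=[-3,3] → [-3,3] (was [-3,1]); enqueue [3]
  #6 pop 1: in=[-3,3] → [-1,3] (no change)
  #7 pop 2: in=[-3,3] → [-2,3] (no change)
  #8 pop 3: in=[-3,3] → [-3,3] (no change)

Fixpoint:
  val[0] = [-3,3]
  val[1] = [-1,3]
  val[2] = [-2,3]
  val[3] = [-3,3]

8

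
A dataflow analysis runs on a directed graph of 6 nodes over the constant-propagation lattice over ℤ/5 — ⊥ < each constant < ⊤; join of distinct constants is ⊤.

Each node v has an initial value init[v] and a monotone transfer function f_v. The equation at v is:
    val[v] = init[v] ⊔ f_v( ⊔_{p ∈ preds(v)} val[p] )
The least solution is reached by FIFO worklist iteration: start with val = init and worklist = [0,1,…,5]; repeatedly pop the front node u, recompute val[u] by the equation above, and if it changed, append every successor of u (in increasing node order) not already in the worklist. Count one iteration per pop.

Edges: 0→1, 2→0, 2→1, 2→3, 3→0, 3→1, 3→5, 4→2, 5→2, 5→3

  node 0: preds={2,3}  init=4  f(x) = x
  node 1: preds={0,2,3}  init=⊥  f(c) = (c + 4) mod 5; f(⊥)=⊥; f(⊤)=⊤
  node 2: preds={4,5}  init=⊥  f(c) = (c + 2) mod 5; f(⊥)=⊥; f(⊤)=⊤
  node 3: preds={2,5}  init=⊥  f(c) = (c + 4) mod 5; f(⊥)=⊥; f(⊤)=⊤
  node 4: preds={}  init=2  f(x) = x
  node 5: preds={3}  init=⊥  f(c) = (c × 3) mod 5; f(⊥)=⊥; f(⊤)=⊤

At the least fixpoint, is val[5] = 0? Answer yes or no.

Iteration log — 15 steps:
  step 1. node 0  ⊔preds=⊥  new=4  stable
  step 2. node 1  ⊔preds=4  new=3  old=⊥  +wl: 
  step 3. node 2  ⊔preds=2  new=4  old=⊥  +wl: 0,1
  step 4. node 3  ⊔preds=4  new=3  old=⊥  +wl: 
  step 5. node 4  ⊔preds=⊥  new=2  stable
  step 6. node 5  ⊔preds=3  new=4  old=⊥  +wl: 2,3
  step 7. node 0  ⊔preds=⊤  new=⊤  old=4  +wl: 
  step 8. node 1  ⊔preds=⊤  new=⊤  old=3  +wl: 
  step 9. node 2  ⊔preds=⊤  new=⊤  old=4  +wl: 0,1
  step 10. node 3  ⊔preds=⊤  new=⊤  old=3  +wl: 5
  step 11. node 0  ⊔preds=⊤  new=⊤  stable
  step 12. node 1  ⊔preds=⊤  new=⊤  stable
  step 13. node 5  ⊔preds=⊤  new=⊤  old=4  +wl: 2,3
  step 14. node 2  ⊔preds=⊤  new=⊤  stable
  step 15. node 3  ⊔preds=⊤  new=⊤  stable

Least fixpoint reached:
  node 0: ⊤
  node 1: ⊤
  node 2: ⊤
  node 3: ⊤
  node 4: 2
  node 5: ⊤

no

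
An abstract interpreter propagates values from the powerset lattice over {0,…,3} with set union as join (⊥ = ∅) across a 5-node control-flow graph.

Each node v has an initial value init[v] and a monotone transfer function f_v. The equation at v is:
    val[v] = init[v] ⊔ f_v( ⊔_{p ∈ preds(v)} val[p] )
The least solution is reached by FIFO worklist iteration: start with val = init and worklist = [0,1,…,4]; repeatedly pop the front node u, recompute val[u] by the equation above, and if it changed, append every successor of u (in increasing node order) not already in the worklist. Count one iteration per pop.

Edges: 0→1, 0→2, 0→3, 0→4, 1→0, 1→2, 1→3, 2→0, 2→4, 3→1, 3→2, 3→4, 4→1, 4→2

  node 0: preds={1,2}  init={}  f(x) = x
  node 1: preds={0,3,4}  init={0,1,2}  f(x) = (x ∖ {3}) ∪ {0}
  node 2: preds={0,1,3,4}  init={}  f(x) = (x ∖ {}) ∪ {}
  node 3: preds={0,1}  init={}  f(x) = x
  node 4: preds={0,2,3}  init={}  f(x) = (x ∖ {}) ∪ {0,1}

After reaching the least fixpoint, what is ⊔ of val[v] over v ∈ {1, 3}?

Worklist (8 pops):
  #1 pop 0: in={0,1,2} → {0,1,2} (was {}); enqueue []
  #2 pop 1: in={0,1,2} → {0,1,2} (no change)
  #3 pop 2: in={0,1,2} → {0,1,2} (was {}); enqueue [0]
  #4 pop 3: in={0,1,2} → {0,1,2} (was {}); enqueue [1,2]
  #5 pop 4: in={0,1,2} → {0,1,2} (was {}); enqueue []
  #6 pop 0: in={0,1,2} → {0,1,2} (no change)
  #7 pop 1: in={0,1,2} → {0,1,2} (no change)
  #8 pop 2: in={0,1,2} → {0,1,2} (no change)

Fixpoint:
  val[0] = {0,1,2}
  val[1] = {0,1,2}
  val[2] = {0,1,2}
  val[3] = {0,1,2}
  val[4] = {0,1,2}

{0,1,2}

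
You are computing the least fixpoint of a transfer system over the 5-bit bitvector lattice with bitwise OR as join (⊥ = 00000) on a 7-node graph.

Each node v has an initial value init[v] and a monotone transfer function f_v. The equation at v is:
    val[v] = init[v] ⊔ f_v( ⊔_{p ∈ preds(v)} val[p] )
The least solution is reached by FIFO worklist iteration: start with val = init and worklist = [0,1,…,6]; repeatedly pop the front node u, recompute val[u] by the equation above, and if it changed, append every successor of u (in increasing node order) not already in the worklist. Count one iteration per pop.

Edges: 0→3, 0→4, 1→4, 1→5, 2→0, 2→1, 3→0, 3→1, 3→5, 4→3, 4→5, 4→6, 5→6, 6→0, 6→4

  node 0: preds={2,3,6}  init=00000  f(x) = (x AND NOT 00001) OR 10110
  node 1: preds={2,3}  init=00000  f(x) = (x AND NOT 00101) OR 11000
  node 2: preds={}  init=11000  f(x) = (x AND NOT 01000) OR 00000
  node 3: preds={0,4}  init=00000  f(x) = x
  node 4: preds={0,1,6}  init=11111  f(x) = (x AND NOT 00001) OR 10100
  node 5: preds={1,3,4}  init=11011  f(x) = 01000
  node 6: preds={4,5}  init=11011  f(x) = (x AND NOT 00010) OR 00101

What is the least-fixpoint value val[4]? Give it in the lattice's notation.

Worklist (11 pops):
  #1 pop 0: in=11011 → 11110 (was 00000); enqueue []
  #2 pop 1: in=11000 → 11000 (was 00000); enqueue []
  #3 pop 2: in=00000 → 11000 (no change)
  #4 pop 3: in=11111 → 11111 (was 00000); enqueue [0,1]
  #5 pop 4: in=11111 → 11111 (no change)
  #6 pop 5: in=11111 → 11011 (no change)
  #7 pop 6: in=11111 → 11111 (was 11011); enqueue [4]
  #8 pop 0: in=11111 → 11110 (no change)
  #9 pop 1: in=11111 → 11010 (was 11000); enqueue [5]
  #10 pop 4: in=11111 → 11111 (no change)
  #11 pop 5: in=11111 → 11011 (no change)

Fixpoint:
  val[0] = 11110
  val[1] = 11010
  val[2] = 11000
  val[3] = 11111
  val[4] = 11111
  val[5] = 11011
  val[6] = 11111

11111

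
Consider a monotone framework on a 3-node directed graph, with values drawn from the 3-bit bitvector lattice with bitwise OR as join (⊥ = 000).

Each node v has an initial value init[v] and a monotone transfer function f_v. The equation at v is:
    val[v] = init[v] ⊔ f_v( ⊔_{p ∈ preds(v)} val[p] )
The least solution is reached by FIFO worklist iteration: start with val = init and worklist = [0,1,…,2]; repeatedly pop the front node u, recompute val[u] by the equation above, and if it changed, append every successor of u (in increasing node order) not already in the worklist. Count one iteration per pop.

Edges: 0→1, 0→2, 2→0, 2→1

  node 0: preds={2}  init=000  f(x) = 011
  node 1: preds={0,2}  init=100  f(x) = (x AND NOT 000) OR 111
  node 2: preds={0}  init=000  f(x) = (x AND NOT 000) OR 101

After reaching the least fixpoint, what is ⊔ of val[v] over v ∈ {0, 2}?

111

Worklist (5 pops):
  #1 pop 0: in=000 → 011 (was 000); enqueue []
  #2 pop 1: in=011 → 111 (was 100); enqueue []
  #3 pop 2: in=011 → 111 (was 000); enqueue [0,1]
  #4 pop 0: in=111 → 011 (no change)
  #5 pop 1: in=111 → 111 (no change)

Fixpoint:
  val[0] = 011
  val[1] = 111
  val[2] = 111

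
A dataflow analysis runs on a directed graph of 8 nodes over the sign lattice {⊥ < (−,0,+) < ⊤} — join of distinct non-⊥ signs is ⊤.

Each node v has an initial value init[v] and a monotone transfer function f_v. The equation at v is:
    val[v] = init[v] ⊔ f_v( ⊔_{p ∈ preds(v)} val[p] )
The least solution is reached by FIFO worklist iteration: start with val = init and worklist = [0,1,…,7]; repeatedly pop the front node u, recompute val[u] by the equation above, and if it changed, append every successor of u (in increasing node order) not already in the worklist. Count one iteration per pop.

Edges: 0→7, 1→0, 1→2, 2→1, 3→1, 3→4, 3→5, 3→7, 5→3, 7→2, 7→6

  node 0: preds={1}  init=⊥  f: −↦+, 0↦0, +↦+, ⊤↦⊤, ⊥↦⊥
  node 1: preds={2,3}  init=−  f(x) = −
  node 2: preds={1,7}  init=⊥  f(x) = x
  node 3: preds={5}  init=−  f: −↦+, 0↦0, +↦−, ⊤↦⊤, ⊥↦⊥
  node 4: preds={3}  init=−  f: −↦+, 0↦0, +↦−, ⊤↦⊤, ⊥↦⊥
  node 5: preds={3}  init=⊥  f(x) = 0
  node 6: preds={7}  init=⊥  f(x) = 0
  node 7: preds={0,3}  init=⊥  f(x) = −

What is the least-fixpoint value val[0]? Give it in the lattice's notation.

+

Iteration log — 16 steps:
  step 1. node 0  ⊔preds=−  new=+  old=⊥  +wl: 
  step 2. node 1  ⊔preds=−  new=−  stable
  step 3. node 2  ⊔preds=−  new=−  old=⊥  +wl: 1
  step 4. node 3  ⊔preds=⊥  new=−  stable
  step 5. node 4  ⊔preds=−  new=⊤  old=−  +wl: 
  step 6. node 5  ⊔preds=−  new=0  old=⊥  +wl: 3
  step 7. node 6  ⊔preds=⊥  new=0  old=⊥  +wl: 
  step 8. node 7  ⊔preds=⊤  new=−  old=⊥  +wl: 2,6
  step 9. node 1  ⊔preds=−  new=−  stable
  step 10. node 3  ⊔preds=0  new=⊤  old=−  +wl: 1,4,5,7
  step 11. node 2  ⊔preds=−  new=−  stable
  step 12. node 6  ⊔preds=−  new=0  stable
  step 13. node 1  ⊔preds=⊤  new=−  stable
  step 14. node 4  ⊔preds=⊤  new=⊤  stable
  step 15. node 5  ⊔preds=⊤  new=0  stable
  step 16. node 7  ⊔preds=⊤  new=−  stable

Least fixpoint reached:
  node 0: +
  node 1: −
  node 2: −
  node 3: ⊤
  node 4: ⊤
  node 5: 0
  node 6: 0
  node 7: −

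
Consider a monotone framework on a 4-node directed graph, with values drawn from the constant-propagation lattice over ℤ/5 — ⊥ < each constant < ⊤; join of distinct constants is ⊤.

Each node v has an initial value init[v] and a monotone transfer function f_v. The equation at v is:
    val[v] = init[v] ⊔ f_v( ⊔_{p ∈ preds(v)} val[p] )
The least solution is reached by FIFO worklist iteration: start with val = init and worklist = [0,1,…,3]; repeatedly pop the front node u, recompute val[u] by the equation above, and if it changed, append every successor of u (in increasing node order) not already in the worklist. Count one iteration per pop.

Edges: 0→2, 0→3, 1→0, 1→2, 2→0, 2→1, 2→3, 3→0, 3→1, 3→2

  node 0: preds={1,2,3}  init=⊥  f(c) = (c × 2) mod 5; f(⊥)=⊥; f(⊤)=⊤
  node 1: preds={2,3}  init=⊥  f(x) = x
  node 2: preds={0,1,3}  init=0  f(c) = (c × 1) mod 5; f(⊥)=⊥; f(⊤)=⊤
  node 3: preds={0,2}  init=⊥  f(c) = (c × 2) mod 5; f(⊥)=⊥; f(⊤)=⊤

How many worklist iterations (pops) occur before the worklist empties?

7

Worklist (7 pops):
  #1 pop 0: in=0 → 0 (was ⊥); enqueue []
  #2 pop 1: in=0 → 0 (was ⊥); enqueue [0]
  #3 pop 2: in=0 → 0 (no change)
  #4 pop 3: in=0 → 0 (was ⊥); enqueue [1,2]
  #5 pop 0: in=0 → 0 (no change)
  #6 pop 1: in=0 → 0 (no change)
  #7 pop 2: in=0 → 0 (no change)

Fixpoint:
  val[0] = 0
  val[1] = 0
  val[2] = 0
  val[3] = 0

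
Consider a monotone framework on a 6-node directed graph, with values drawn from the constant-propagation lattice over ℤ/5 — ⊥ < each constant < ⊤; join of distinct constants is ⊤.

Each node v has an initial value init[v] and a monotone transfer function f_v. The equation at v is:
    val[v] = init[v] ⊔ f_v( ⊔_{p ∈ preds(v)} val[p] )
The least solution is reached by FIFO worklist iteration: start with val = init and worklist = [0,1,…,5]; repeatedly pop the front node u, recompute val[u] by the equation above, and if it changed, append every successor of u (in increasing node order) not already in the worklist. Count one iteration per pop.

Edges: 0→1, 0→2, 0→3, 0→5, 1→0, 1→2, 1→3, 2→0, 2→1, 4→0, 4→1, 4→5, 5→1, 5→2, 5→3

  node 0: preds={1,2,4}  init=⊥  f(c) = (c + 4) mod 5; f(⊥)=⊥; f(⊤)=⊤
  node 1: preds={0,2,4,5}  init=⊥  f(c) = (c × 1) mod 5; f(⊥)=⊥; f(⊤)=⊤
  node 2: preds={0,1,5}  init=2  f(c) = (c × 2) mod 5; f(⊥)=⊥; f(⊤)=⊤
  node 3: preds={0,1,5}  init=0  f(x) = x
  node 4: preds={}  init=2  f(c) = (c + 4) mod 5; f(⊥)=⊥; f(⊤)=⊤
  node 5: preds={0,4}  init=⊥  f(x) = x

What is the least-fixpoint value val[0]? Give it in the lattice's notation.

⊤

Worklist (11 pops):
  #1 pop 0: in=2 → 1 (was ⊥); enqueue []
  #2 pop 1: in=⊤ → ⊤ (was ⊥); enqueue [0]
  #3 pop 2: in=⊤ → ⊤ (was 2); enqueue [1]
  #4 pop 3: in=⊤ → ⊤ (was 0); enqueue []
  #5 pop 4: in=⊥ → 2 (no change)
  #6 pop 5: in=⊤ → ⊤ (was ⊥); enqueue [2,3]
  #7 pop 0: in=⊤ → ⊤ (was 1); enqueue [5]
  #8 pop 1: in=⊤ → ⊤ (no change)
  #9 pop 2: in=⊤ → ⊤ (no change)
  #10 pop 3: in=⊤ → ⊤ (no change)
  #11 pop 5: in=⊤ → ⊤ (no change)

Fixpoint:
  val[0] = ⊤
  val[1] = ⊤
  val[2] = ⊤
  val[3] = ⊤
  val[4] = 2
  val[5] = ⊤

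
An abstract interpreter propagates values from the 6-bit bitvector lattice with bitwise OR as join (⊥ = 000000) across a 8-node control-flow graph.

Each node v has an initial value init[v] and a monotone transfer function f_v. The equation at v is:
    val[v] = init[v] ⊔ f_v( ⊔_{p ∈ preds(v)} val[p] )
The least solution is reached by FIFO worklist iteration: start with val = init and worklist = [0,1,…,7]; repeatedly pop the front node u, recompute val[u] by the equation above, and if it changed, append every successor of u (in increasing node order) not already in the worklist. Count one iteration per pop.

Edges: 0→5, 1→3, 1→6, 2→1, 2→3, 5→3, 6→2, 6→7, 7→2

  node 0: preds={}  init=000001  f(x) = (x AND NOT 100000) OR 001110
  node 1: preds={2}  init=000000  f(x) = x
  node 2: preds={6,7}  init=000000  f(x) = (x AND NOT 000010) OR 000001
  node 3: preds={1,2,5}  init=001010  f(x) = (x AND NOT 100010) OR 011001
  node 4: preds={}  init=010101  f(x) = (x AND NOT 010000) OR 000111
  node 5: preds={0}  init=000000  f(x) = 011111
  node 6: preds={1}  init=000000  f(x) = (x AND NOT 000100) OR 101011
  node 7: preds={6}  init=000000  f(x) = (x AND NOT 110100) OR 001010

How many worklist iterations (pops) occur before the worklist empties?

15

Trace (15 dequeues):
  [1] u=0 | in 000000 | out 001111 | prev 000001 | push {}
  [2] u=1 | in 000000 | out 000000 | ==
  [3] u=2 | in 000000 | out 000001 | prev 000000 | push {1}
  [4] u=3 | in 000001 | out 011011 | prev 001010 | push {}
  [5] u=4 | in 000000 | out 010111 | prev 010101 | push {}
  [6] u=5 | in 001111 | out 011111 | prev 000000 | push {3}
  [7] u=6 | in 000000 | out 101011 | prev 000000 | push {2}
  [8] u=7 | in 101011 | out 001011 | prev 000000 | push {}
  [9] u=1 | in 000001 | out 000001 | prev 000000 | push {6}
  [10] u=3 | in 011111 | out 011111 | prev 011011 | push {}
  [11] u=2 | in 101011 | out 101001 | prev 000001 | push {1,3}
  [12] u=6 | in 000001 | out 101011 | ==
  [13] u=1 | in 101001 | out 101001 | prev 000001 | push {6}
  [14] u=3 | in 111111 | out 011111 | ==
  [15] u=6 | in 101001 | out 101011 | ==

Converged values:
  [0] 001111
  [1] 101001
  [2] 101001
  [3] 011111
  [4] 010111
  [5] 011111
  [6] 101011
  [7] 001011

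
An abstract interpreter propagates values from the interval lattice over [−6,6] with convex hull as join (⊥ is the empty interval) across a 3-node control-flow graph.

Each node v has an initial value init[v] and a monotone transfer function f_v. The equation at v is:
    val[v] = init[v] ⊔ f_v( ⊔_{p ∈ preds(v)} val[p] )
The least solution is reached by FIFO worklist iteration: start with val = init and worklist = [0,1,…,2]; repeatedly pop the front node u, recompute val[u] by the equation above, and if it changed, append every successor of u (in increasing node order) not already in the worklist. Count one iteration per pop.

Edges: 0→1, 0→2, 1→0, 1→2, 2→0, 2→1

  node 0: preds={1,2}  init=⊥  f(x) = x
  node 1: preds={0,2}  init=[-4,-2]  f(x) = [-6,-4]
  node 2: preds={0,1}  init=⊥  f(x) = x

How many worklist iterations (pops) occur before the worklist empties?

Worklist (6 pops):
  #1 pop 0: in=[-4,-2] → [-4,-2] (was ⊥); enqueue []
  #2 pop 1: in=[-4,-2] → [-6,-2] (was [-4,-2]); enqueue [0]
  #3 pop 2: in=[-6,-2] → [-6,-2] (was ⊥); enqueue [1]
  #4 pop 0: in=[-6,-2] → [-6,-2] (was [-4,-2]); enqueue [2]
  #5 pop 1: in=[-6,-2] → [-6,-2] (no change)
  #6 pop 2: in=[-6,-2] → [-6,-2] (no change)

Fixpoint:
  val[0] = [-6,-2]
  val[1] = [-6,-2]
  val[2] = [-6,-2]

6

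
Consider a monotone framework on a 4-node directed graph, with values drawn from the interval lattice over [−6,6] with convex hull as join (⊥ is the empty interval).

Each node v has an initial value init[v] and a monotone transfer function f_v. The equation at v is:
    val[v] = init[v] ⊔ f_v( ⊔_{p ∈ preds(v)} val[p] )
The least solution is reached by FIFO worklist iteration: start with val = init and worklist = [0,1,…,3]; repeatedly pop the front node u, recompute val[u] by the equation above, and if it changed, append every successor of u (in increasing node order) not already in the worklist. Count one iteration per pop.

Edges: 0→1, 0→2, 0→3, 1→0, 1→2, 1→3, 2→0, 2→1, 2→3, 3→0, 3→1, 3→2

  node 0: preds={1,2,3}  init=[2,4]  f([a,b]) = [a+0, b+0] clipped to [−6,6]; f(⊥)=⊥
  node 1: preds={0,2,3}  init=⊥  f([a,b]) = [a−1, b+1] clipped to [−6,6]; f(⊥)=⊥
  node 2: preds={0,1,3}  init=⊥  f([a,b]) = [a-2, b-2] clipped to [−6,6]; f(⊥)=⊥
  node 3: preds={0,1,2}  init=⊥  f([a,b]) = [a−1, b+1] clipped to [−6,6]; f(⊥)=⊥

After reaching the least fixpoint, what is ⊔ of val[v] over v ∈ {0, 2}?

Iteration log — 14 steps:
  step 1. node 0  ⊔preds=⊥  new=[2,4]  stable
  step 2. node 1  ⊔preds=[2,4]  new=[1,5]  old=⊥  +wl: 0
  step 3. node 2  ⊔preds=[1,5]  new=[-1,3]  old=⊥  +wl: 1
  step 4. node 3  ⊔preds=[-1,5]  new=[-2,6]  old=⊥  +wl: 2
  step 5. node 0  ⊔preds=[-2,6]  new=[-2,6]  old=[2,4]  +wl: 3
  step 6. node 1  ⊔preds=[-2,6]  new=[-3,6]  old=[1,5]  +wl: 0
  step 7. node 2  ⊔preds=[-3,6]  new=[-5,4]  old=[-1,3]  +wl: 1
  step 8. node 3  ⊔preds=[-5,6]  new=[-6,6]  old=[-2,6]  +wl: 2
  step 9. node 0  ⊔preds=[-6,6]  new=[-6,6]  old=[-2,6]  +wl: 3
  step 10. node 1  ⊔preds=[-6,6]  new=[-6,6]  old=[-3,6]  +wl: 0
  step 11. node 2  ⊔preds=[-6,6]  new=[-6,4]  old=[-5,4]  +wl: 1
  step 12. node 3  ⊔preds=[-6,6]  new=[-6,6]  stable
  step 13. node 0  ⊔preds=[-6,6]  new=[-6,6]  stable
  step 14. node 1  ⊔preds=[-6,6]  new=[-6,6]  stable

Least fixpoint reached:
  node 0: [-6,6]
  node 1: [-6,6]
  node 2: [-6,4]
  node 3: [-6,6]

[-6,6]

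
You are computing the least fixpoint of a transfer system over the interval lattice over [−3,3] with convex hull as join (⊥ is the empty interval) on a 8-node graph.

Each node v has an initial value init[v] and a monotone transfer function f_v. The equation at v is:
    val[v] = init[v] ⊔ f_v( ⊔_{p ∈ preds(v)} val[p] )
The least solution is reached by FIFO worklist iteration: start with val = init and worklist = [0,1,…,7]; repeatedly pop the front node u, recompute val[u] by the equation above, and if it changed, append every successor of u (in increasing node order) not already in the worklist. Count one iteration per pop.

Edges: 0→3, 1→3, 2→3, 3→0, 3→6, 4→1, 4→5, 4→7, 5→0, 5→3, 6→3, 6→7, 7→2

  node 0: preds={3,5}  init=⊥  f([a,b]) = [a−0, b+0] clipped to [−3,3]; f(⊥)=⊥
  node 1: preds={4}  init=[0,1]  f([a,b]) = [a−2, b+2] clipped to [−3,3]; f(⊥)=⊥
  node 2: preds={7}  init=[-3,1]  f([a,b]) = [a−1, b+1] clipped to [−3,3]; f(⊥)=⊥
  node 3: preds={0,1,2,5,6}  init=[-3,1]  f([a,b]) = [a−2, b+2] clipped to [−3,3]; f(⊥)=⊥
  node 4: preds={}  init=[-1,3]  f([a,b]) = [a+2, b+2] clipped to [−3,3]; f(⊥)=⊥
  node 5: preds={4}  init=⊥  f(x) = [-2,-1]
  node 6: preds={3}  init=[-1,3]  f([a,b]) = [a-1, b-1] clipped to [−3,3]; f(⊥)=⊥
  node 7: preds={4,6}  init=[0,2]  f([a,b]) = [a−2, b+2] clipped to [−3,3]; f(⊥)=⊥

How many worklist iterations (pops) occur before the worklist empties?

Trace (11 dequeues):
  [1] u=0 | in [-3,1] | out [-3,1] | prev ⊥ | push {}
  [2] u=1 | in [-1,3] | out [-3,3] | prev [0,1] | push {}
  [3] u=2 | in [0,2] | out [-3,3] | prev [-3,1] | push {}
  [4] u=3 | in [-3,3] | out [-3,3] | prev [-3,1] | push {0}
  [5] u=4 | in ⊥ | out [-1,3] | ==
  [6] u=5 | in [-1,3] | out [-2,-1] | prev ⊥ | push {3}
  [7] u=6 | in [-3,3] | out [-3,3] | prev [-1,3] | push {}
  [8] u=7 | in [-3,3] | out [-3,3] | prev [0,2] | push {2}
  [9] u=0 | in [-3,3] | out [-3,3] | prev [-3,1] | push {}
  [10] u=3 | in [-3,3] | out [-3,3] | ==
  [11] u=2 | in [-3,3] | out [-3,3] | ==

Converged values:
  [0] [-3,3]
  [1] [-3,3]
  [2] [-3,3]
  [3] [-3,3]
  [4] [-1,3]
  [5] [-2,-1]
  [6] [-3,3]
  [7] [-3,3]

11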